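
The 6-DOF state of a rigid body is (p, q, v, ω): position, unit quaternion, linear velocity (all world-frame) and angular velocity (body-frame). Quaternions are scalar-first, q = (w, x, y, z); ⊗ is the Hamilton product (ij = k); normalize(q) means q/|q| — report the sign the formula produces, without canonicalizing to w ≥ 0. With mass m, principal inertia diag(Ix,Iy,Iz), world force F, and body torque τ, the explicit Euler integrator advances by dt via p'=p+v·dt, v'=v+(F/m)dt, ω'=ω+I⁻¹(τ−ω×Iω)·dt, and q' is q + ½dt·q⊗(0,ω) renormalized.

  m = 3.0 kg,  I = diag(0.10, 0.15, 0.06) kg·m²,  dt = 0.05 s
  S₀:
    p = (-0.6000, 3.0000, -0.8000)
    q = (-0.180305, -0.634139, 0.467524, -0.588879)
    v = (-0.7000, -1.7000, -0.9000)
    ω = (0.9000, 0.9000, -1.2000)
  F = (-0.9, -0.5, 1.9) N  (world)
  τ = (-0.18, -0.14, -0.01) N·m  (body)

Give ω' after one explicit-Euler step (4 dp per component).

ω×(Iω) gyroscopic = (0.0972, -0.0432, 0.0405)
(τ − ω×Iω)/I = (-2.7720, -0.6453, -0.8417)
ω + α·dt = (0.7614, 0.8677, -1.2421)

ω' = (0.7614, 0.8677, -1.2421)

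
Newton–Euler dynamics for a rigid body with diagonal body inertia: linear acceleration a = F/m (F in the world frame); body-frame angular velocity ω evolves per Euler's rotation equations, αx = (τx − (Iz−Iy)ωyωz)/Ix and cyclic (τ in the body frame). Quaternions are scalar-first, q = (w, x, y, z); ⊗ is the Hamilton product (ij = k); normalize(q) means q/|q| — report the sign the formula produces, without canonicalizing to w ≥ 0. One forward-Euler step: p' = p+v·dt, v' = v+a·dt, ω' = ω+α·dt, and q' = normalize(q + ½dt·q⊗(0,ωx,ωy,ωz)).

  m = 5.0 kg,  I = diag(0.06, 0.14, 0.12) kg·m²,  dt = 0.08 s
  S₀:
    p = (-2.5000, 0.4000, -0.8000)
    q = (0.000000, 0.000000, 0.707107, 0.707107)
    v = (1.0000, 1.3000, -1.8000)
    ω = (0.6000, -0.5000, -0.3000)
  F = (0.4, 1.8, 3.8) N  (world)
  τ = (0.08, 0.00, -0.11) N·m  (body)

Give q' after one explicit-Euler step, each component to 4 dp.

q' = (0.0226, 0.0057, 0.7237, 0.6898)

2q̇ = q⊗(0,ω) = (0.5656856, 0.1414214, 0.4242642, -0.4242642)
updated quaternion q' = (0.0226, 0.0057, 0.7237, 0.6898)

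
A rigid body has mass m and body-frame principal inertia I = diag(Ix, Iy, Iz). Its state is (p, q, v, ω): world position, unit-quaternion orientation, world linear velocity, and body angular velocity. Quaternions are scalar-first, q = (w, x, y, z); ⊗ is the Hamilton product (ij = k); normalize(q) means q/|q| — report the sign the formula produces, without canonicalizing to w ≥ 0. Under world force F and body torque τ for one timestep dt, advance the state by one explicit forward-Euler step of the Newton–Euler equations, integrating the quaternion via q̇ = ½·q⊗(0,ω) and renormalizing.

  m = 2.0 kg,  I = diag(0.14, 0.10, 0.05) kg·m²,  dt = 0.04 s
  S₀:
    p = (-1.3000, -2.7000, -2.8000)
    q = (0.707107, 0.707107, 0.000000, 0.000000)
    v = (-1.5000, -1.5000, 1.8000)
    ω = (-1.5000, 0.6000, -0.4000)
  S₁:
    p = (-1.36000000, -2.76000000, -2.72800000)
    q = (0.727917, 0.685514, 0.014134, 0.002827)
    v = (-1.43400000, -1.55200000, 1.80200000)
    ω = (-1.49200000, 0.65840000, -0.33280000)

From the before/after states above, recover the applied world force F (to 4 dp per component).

F = (3.3000, -2.6000, 0.1000)

velocity change Δv = (0.06600000, -0.05200000, 0.00200000)
F = m·Δv/dt = (3.3000, -2.6000, 0.1000)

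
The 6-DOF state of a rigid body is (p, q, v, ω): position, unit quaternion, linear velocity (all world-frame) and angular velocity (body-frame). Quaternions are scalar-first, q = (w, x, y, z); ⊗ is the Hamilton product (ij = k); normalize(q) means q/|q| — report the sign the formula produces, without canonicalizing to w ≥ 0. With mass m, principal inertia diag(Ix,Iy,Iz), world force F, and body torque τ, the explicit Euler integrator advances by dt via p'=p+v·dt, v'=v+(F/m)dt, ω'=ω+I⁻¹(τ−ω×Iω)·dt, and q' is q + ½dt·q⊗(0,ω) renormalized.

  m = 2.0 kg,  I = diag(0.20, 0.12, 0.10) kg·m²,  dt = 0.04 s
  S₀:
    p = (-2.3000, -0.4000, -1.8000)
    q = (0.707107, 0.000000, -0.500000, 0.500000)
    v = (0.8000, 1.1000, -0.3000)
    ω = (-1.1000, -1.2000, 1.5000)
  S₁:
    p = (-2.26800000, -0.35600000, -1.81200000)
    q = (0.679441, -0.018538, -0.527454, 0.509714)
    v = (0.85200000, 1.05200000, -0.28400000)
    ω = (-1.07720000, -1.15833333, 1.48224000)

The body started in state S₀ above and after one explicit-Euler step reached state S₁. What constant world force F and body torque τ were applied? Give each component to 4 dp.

F = (2.6000, -2.4000, 0.8000)
τ = (0.1500, -0.0400, -0.1500)

velocity change Δv = (0.05200000, -0.04800000, 0.01600000)
applied force F = (2.6000, -2.4000, 0.8000)
Δω = ω₁−ω₀ = (0.02280000, 0.04166667, -0.01776000)
I·α + gyro = (0.1500, -0.0400, -0.1500)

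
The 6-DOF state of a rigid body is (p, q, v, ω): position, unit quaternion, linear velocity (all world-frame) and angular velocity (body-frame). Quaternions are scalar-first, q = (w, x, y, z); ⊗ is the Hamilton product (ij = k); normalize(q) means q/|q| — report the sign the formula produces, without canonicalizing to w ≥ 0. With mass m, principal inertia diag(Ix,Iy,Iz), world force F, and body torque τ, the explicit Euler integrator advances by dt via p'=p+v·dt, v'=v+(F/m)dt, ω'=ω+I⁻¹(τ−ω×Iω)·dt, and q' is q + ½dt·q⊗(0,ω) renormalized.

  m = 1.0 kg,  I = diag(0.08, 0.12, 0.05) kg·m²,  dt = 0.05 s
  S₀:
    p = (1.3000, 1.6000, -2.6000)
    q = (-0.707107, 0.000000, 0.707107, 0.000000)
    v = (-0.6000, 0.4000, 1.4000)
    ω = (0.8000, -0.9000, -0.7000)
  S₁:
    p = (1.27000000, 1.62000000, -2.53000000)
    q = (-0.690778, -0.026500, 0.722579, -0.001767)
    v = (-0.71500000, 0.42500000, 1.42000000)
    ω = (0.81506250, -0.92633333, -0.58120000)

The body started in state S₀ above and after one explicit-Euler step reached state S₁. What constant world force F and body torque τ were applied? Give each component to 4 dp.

v₁ − v₀ = (-0.11500000, 0.02500000, 0.02000000)
F = m·Δv/dt = (-2.3000, 0.5000, 0.4000)
Δω = ω₁−ω₀ = (0.01506250, -0.02633333, 0.11880000)
gyro term ω₀×Iω₀ = (-0.0441, -0.0168, -0.0288)
τ = I·(Δω/dt) + ω₀×(Iω₀) = (-0.0200, -0.0800, 0.0900)

F = (-2.3000, 0.5000, 0.4000)
τ = (-0.0200, -0.0800, 0.0900)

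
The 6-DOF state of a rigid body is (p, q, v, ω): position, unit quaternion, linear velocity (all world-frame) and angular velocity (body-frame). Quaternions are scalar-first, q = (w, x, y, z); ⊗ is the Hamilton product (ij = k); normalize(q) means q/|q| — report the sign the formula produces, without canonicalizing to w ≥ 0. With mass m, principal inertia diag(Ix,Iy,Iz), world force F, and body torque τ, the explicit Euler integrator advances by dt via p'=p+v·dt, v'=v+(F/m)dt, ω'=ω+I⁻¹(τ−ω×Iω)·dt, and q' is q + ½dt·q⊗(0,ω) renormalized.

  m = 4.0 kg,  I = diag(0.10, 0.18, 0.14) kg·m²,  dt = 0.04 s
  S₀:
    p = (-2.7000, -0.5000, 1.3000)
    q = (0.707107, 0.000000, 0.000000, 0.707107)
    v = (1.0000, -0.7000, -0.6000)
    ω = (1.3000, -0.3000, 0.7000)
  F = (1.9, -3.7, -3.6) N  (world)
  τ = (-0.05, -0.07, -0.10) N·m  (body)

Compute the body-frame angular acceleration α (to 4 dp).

α = (-0.5840, -0.1867, -0.4914)

gyro term ω×Iω = (0.0084, -0.0364, -0.0312)
angular accel α = (-0.5840, -0.1867, -0.4914)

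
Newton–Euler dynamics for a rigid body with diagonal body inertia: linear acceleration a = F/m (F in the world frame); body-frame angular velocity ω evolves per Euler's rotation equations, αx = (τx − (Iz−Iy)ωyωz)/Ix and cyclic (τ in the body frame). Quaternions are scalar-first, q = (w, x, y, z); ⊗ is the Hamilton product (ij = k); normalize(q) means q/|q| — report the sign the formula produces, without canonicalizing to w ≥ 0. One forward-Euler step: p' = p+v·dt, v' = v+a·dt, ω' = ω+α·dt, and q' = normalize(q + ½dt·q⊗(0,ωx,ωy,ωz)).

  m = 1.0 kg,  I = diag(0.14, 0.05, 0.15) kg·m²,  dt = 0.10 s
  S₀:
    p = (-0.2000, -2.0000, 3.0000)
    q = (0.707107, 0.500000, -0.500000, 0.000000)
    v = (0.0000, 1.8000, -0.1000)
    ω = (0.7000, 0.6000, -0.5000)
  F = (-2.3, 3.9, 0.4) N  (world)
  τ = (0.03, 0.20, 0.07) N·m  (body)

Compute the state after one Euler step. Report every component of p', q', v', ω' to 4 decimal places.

p' = (-0.2000, -1.8200, 2.9900)
q' = (0.7036, 0.5365, -0.4656, 0.0148)
v' = (-0.2300, 2.1900, -0.0600)
ω' = (0.7429, 0.9930, -0.4281)

p + v·dt = (-0.2000, -1.8200, 2.9900)
v' = v + a·dt = (-0.2300, 2.1900, -0.0600)
(τ − ω×Iω)/I = (0.4286, 3.9300, 0.7187)
ω' = ω + α·dt = (0.7429, 0.9930, -0.4281)
Hamilton product q⊗(0,ω) = (-0.0500000, 0.7449749, 0.6742642, 0.2964465)
updated quaternion q' = (0.7036, 0.5365, -0.4656, 0.0148)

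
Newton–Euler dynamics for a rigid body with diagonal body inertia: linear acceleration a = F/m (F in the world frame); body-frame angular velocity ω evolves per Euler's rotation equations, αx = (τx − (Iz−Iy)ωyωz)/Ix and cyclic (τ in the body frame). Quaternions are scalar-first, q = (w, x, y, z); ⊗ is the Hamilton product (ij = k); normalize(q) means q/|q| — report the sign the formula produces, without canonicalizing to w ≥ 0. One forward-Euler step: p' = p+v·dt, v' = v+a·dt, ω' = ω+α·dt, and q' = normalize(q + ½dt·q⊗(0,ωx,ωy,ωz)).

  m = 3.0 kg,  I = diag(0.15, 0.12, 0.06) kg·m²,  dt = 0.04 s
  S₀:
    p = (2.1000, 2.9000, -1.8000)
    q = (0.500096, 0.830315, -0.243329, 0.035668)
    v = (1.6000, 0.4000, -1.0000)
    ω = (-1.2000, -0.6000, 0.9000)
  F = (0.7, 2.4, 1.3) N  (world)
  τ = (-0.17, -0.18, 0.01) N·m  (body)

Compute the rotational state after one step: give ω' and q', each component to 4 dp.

angular accel α = (-1.3493, -0.6900, 0.5267)
ω + α·dt = (-1.2540, -0.6276, 0.9211)
2q̇ = q⊗(0,ω) = (0.8182794, -0.7977105, -1.0901427, -0.3400974)
updated quaternion q' = (0.5162, 0.8139, -0.2650, 0.0289)

ω' = (-1.2540, -0.6276, 0.9211)
q' = (0.5162, 0.8139, -0.2650, 0.0289)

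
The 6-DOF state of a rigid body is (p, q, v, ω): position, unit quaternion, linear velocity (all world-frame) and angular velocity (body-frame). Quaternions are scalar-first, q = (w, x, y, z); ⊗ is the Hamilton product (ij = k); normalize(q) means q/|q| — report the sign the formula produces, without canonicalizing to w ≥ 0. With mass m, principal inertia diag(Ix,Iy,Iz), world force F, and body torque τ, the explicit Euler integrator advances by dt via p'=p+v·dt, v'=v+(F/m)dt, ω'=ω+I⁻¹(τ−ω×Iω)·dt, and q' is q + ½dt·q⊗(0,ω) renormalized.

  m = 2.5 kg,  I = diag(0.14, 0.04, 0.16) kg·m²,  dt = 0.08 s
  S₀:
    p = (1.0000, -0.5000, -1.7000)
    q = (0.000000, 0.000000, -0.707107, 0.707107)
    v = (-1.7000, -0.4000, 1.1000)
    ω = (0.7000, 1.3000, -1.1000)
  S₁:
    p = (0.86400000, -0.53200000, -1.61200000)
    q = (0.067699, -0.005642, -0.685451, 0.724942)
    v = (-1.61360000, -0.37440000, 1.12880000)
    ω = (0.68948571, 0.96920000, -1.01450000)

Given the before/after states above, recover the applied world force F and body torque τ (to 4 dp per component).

velocity change Δv = (0.08640000, 0.02560000, 0.02880000)
m·(v₁−v₀)/dt = (2.7000, 0.8000, 0.9000)
rate change Δω = (-0.01051429, -0.33080000, 0.08550000)
τ = I·(Δω/dt) + ω₀×(Iω₀) = (-0.1900, -0.1500, 0.0800)

F = (2.7000, 0.8000, 0.9000)
τ = (-0.1900, -0.1500, 0.0800)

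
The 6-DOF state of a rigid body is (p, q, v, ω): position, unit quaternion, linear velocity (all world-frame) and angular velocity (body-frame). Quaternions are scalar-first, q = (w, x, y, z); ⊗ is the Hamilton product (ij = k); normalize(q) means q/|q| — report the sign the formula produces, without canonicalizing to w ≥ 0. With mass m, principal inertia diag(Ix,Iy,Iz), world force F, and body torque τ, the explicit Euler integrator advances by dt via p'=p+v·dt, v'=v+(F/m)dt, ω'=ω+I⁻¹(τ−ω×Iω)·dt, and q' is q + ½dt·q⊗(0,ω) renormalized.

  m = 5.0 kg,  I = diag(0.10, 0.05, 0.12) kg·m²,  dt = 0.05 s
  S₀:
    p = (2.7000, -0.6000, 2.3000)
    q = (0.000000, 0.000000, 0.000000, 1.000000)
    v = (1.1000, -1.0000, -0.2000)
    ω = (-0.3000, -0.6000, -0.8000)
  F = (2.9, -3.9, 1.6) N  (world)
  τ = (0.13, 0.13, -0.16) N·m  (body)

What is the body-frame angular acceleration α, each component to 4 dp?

α = (0.9640, 2.6960, -1.2583)

precession coupling ω×(Iω) = (0.0336, -0.0048, -0.0090)
angular accel α = (0.9640, 2.6960, -1.2583)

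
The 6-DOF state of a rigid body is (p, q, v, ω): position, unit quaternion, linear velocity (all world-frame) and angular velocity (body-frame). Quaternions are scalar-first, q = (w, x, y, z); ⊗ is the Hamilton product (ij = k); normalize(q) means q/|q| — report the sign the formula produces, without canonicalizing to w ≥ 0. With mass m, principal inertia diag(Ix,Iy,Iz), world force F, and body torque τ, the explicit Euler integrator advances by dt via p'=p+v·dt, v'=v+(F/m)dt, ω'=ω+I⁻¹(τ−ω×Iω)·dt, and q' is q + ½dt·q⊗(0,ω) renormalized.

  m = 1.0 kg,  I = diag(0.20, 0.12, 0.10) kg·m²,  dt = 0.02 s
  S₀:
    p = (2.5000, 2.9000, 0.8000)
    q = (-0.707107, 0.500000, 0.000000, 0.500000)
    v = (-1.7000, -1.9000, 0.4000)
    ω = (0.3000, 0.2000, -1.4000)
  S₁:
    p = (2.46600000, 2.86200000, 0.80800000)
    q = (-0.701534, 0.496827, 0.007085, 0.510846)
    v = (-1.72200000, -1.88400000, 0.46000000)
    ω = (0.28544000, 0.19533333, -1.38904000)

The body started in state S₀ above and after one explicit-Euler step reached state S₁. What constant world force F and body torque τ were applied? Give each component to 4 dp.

v₁ − v₀ = (-0.02200000, 0.01600000, 0.06000000)
applied force F = (-1.1000, 0.8000, 3.0000)
rate change Δω = (-0.01456000, -0.00466667, 0.01096000)
ω₀×(Iω₀) = (0.0056, -0.0420, -0.0048)
applied torque τ = (-0.1400, -0.0700, 0.0500)

F = (-1.1000, 0.8000, 3.0000)
τ = (-0.1400, -0.0700, 0.0500)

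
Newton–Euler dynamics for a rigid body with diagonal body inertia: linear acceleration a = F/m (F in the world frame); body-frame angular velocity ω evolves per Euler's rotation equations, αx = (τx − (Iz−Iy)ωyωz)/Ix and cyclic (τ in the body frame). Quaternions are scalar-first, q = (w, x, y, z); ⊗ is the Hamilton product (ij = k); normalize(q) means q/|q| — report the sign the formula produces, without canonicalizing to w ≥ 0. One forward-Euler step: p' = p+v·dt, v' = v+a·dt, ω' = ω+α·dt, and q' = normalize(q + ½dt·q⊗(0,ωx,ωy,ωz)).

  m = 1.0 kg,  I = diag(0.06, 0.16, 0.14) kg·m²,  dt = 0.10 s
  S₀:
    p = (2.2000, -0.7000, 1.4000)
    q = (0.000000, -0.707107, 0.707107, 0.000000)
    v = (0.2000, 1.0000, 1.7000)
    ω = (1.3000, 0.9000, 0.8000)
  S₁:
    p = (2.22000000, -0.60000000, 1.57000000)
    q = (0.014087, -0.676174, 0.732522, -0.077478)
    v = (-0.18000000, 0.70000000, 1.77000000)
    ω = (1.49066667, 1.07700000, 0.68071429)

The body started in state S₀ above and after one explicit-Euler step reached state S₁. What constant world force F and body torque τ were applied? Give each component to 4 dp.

F = (-3.8000, -3.0000, 0.7000)
τ = (0.1000, 0.2000, -0.0500)

Δω = ω₁−ω₀ = (0.19066667, 0.17700000, -0.11928571)
applied torque τ = (0.1000, 0.2000, -0.0500)
velocity change Δv = (-0.38000000, -0.30000000, 0.07000000)
F = m·Δv/dt = (-3.8000, -3.0000, 0.7000)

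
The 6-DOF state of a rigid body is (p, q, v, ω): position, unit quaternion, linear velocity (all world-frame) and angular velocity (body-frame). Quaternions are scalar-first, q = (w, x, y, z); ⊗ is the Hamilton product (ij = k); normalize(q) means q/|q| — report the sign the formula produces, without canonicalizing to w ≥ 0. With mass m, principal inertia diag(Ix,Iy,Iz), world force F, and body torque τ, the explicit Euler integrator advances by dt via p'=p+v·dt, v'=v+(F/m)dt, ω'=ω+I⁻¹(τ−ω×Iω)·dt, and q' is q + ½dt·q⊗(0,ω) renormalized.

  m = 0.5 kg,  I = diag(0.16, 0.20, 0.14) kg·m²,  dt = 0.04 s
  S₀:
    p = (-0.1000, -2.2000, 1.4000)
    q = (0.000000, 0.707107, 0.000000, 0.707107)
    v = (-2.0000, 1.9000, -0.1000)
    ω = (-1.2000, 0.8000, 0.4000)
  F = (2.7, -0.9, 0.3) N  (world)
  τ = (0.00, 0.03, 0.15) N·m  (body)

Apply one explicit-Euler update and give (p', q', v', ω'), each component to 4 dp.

p' = (-0.1800, -2.1240, 1.3960)
q' = (0.0113, 0.6955, -0.0226, 0.7181)
v' = (-1.7840, 1.8280, -0.0760)
ω' = (-1.1952, 0.8079, 0.4538)

p' = p + v·dt = (-0.1800, -2.1240, 1.3960)
v + (F/m)dt = (-1.7840, 1.8280, -0.0760)
angular accel α = (0.1200, 0.1980, 1.3457)
ω + α·dt = (-1.1952, 0.8079, 0.4538)
q⊗(0,ω) = (0.5656856, -0.5656856, -1.1313712, 0.5656856)
q' = normalize(q + ½dt·q⊗(0,ω)) = (0.0113, 0.6955, -0.0226, 0.7181)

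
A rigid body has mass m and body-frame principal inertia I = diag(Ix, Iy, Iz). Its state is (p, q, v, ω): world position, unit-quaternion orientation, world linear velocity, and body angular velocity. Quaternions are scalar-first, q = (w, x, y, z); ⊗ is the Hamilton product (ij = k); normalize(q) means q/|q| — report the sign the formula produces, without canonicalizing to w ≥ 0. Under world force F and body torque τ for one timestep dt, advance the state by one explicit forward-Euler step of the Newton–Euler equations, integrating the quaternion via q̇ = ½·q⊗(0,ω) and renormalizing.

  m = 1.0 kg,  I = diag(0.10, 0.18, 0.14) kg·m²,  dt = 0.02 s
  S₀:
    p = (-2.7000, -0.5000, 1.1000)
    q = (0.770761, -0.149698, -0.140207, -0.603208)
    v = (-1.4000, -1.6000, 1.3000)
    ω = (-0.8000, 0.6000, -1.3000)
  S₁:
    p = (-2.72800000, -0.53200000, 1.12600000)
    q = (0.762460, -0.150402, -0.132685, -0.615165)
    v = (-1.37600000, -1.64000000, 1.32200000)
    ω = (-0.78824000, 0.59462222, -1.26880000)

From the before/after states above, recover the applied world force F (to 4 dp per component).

v₁ − v₀ = (0.02400000, -0.04000000, 0.02200000)
F = m·Δv/dt = (1.2000, -2.0000, 1.1000)

F = (1.2000, -2.0000, 1.1000)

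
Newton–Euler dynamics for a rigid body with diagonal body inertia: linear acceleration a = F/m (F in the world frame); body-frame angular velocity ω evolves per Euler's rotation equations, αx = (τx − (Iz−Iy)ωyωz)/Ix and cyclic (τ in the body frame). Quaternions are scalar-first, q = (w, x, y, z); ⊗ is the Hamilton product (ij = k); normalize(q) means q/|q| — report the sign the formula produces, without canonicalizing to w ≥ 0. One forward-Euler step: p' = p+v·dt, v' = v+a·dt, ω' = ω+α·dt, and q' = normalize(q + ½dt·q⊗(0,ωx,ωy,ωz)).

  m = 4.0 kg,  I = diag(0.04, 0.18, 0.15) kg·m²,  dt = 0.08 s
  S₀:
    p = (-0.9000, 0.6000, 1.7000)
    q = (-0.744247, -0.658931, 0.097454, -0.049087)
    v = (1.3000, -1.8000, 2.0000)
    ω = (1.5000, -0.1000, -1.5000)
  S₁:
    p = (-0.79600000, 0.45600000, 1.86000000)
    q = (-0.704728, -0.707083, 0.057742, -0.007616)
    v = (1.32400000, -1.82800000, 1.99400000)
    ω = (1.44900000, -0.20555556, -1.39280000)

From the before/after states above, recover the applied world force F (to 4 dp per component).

velocity change Δv = (0.02400000, -0.02800000, -0.00600000)
F = m·Δv/dt = (1.2000, -1.4000, -0.3000)

F = (1.2000, -1.4000, -0.3000)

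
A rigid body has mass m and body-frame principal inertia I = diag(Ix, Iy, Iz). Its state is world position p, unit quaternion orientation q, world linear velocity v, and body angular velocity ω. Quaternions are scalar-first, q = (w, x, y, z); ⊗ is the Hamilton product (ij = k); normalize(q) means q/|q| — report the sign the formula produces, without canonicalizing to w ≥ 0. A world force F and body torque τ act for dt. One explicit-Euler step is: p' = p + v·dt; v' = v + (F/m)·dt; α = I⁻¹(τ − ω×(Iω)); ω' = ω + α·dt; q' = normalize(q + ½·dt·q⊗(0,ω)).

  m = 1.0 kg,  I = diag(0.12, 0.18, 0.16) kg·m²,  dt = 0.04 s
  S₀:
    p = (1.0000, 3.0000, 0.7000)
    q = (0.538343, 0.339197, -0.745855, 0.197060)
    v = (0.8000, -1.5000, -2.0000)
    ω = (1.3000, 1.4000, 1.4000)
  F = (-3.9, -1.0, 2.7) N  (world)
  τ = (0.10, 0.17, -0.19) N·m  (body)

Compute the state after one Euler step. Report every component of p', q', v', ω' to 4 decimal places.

gyro term ω×Iω = (-0.0392, -0.0728, 0.1092)
α = I⁻¹(τ − ω×Iω) = (1.1600, 1.3489, -1.8700)
ω' = ω + α·dt = (1.3464, 1.4540, 1.3252)
Hamilton product q⊗(0,ω) = (0.3273569, -0.6202351, 0.5349824, 2.1981675)
updated quaternion q' = (0.5443, 0.3264, -0.7343, 0.2408)
a = F/m = (-3.9000, -1.0000, 2.7000)
new position p' = (1.0320, 2.9400, 0.6200)
new velocity v' = (0.6440, -1.5400, -1.8920)

p' = (1.0320, 2.9400, 0.6200)
q' = (0.5443, 0.3264, -0.7343, 0.2408)
v' = (0.6440, -1.5400, -1.8920)
ω' = (1.3464, 1.4540, 1.3252)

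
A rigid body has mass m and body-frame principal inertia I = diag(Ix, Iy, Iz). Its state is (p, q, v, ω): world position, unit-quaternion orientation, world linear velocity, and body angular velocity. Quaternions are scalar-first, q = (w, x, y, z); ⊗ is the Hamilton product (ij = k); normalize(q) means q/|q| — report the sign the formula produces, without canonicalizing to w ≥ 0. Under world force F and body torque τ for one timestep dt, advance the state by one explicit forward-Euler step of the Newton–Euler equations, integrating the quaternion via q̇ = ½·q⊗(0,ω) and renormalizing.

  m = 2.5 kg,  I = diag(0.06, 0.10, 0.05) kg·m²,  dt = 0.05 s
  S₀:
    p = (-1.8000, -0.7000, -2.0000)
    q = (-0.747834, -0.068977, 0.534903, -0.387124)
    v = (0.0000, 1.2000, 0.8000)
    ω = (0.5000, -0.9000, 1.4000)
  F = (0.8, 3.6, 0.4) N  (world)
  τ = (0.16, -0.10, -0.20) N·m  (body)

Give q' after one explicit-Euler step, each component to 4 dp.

q' = (-0.7207, -0.0682, 0.5488, -0.4180)

q⊗(0,ω) = (1.0578748, 0.0265356, 0.5760564, -1.2523398)
q' = normalize(q + ½dt·q⊗(0,ω)) = (-0.7207, -0.0682, 0.5488, -0.4180)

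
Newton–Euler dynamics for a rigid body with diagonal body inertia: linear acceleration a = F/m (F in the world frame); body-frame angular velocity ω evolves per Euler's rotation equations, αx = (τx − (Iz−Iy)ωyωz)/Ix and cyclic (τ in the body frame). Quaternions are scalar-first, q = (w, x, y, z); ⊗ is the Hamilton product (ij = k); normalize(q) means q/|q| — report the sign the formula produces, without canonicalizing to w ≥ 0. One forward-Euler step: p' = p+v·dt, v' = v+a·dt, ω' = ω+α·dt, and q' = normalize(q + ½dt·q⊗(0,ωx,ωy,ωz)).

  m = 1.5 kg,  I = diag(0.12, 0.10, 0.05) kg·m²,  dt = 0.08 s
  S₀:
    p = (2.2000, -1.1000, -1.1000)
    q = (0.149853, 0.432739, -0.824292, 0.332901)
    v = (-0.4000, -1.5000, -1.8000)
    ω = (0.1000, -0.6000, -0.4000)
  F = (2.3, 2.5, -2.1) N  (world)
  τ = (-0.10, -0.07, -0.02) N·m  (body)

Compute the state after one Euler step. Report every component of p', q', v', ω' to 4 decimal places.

p' = (2.1680, -1.2200, -1.2440)
q' = (0.1336, 0.4543, -0.8193, 0.3233)
v' = (-0.2773, -1.3667, -1.9120)
ω' = (0.0413, -0.6538, -0.4339)

a = F/m = (1.5333, 1.6667, -1.4000)
p + v·dt = (2.1680, -1.2200, -1.2440)
v + (F/m)dt = (-0.2773, -1.3667, -1.9120)
gyro term ω×Iω = (-0.0120, -0.0028, 0.0012)
(τ − ω×Iω)/I = (-0.7333, -0.6720, -0.4240)
ω' = ω + α·dt = (0.0413, -0.6538, -0.4339)
Hamilton product q⊗(0,ω) = (-0.4046887, 0.5444427, 0.1164739, -0.2371554)
q + ½dt·q⊗(0,ω), renormalized = (0.1336, 0.4543, -0.8193, 0.3233)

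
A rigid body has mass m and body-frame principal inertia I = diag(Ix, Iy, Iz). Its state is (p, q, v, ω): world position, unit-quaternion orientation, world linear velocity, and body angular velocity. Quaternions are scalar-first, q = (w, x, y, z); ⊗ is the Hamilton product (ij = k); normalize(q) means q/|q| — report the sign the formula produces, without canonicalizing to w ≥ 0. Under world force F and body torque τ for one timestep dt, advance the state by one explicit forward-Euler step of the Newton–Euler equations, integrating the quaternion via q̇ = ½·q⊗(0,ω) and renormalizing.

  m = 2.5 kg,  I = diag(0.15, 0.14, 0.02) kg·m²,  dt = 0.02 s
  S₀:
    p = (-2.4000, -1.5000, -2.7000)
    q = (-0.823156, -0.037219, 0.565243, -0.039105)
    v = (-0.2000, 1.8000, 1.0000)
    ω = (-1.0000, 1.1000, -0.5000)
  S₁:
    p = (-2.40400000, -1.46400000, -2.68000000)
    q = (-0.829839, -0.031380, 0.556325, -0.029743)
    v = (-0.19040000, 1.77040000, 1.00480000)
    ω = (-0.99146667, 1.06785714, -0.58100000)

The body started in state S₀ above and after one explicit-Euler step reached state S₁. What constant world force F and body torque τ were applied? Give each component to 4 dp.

F = (1.2000, -3.7000, 0.6000)
τ = (0.1300, -0.1600, -0.0700)

velocity change Δv = (0.00960000, -0.02960000, 0.00480000)
F = m·Δv/dt = (1.2000, -3.7000, 0.6000)
Δω = ω₁−ω₀ = (0.00853333, -0.03214286, -0.08100000)
ω₀×(Iω₀) = (0.0660, 0.0650, 0.0110)
applied torque τ = (0.1300, -0.1600, -0.0700)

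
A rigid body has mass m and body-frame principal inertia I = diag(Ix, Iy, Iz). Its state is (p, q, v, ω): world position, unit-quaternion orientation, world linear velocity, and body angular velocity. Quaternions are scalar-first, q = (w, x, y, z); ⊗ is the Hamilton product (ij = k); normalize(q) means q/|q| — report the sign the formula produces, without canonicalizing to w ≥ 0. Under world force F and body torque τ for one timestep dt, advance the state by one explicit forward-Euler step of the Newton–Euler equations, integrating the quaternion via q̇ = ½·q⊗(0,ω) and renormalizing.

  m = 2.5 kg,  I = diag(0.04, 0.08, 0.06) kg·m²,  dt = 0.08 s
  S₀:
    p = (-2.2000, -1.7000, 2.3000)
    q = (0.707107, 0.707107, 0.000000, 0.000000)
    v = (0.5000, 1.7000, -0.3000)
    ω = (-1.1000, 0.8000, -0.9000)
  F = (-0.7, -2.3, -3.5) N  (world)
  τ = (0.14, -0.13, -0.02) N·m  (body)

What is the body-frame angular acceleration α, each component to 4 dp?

gyro term ω×Iω = (0.0144, -0.0198, -0.0352)
(τ − ω×Iω)/I = (3.1400, -1.3775, 0.2533)

α = (3.1400, -1.3775, 0.2533)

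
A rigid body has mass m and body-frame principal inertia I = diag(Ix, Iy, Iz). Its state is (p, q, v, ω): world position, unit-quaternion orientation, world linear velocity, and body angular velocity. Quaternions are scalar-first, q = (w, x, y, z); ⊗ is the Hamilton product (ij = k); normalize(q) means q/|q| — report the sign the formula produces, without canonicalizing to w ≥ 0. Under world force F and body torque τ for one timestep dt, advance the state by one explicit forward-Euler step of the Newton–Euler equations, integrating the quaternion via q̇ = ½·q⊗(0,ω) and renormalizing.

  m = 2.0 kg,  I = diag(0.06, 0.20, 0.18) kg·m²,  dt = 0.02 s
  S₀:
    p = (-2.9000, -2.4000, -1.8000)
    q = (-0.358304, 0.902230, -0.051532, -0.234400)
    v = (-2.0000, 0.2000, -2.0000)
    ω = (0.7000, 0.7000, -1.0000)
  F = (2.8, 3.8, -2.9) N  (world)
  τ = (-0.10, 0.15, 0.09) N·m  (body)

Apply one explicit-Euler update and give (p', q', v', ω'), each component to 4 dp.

angular accel α = (-1.9000, 0.3300, 0.1189)
new body rate ω' = (0.6620, 0.7066, -0.9976)
q⊗(0,ω) = (-0.8298886, -0.0352008, 0.4873372, 1.0259374)
updated quaternion q' = (-0.3666, 0.9018, -0.0467, -0.2241)
a = (1.4000, 1.9000, -1.4500)
new position p' = (-2.9400, -2.3960, -1.8400)
v' = v + a·dt = (-1.9720, 0.2380, -2.0290)

p' = (-2.9400, -2.3960, -1.8400)
q' = (-0.3666, 0.9018, -0.0467, -0.2241)
v' = (-1.9720, 0.2380, -2.0290)
ω' = (0.6620, 0.7066, -0.9976)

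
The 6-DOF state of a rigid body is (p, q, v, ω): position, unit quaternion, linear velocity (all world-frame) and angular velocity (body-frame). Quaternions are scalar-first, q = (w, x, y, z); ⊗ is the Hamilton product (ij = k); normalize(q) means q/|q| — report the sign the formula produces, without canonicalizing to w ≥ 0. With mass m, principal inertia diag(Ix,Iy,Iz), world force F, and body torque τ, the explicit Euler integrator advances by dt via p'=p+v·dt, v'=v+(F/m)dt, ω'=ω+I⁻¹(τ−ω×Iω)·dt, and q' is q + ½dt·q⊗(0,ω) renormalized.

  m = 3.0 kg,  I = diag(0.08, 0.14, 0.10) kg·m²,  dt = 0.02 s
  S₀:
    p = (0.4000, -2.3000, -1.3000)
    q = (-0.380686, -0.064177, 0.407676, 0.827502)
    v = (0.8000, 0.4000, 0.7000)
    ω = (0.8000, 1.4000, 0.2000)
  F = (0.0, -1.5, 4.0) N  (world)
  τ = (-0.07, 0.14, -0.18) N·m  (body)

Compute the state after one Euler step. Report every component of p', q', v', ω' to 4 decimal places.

p' = (0.4160, -2.2920, -1.2860)
q' = (-0.3875, -0.0780, 0.4090, 0.8225)
v' = (0.8000, 0.3900, 0.7267)
ω' = (0.7853, 1.4205, 0.1506)

(τ − ω×Iω)/I = (-0.7350, 1.0229, -2.4720)
ω' = ω + α·dt = (0.7853, 1.4205, 0.1506)
2q̇ = q⊗(0,ω) = (-0.6849052, -1.3815164, 0.1418766, -0.4921258)
updated quaternion q' = (-0.3875, -0.0780, 0.4090, 0.8225)
new position p' = (0.4160, -2.2920, -1.2860)
new velocity v' = (0.8000, 0.3900, 0.7267)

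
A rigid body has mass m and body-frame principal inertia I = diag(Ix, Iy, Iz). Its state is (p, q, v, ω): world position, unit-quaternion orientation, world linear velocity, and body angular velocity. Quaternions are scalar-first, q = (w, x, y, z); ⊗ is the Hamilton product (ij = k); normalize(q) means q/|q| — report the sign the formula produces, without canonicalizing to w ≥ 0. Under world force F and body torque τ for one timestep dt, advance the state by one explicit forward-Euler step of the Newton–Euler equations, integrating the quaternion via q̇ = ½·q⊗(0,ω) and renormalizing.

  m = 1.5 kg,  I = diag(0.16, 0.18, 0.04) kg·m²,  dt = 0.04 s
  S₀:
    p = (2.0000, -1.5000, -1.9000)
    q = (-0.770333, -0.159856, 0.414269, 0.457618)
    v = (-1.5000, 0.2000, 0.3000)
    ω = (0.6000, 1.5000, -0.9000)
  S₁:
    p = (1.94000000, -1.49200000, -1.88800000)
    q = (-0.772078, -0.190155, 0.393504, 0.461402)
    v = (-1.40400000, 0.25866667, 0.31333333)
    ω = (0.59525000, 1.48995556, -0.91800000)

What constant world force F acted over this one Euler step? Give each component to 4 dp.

Δv = v₁−v₀ = (0.09600000, 0.05866667, 0.01333333)
applied force F = (3.6000, 2.2000, 0.5000)

F = (3.6000, 2.2000, 0.5000)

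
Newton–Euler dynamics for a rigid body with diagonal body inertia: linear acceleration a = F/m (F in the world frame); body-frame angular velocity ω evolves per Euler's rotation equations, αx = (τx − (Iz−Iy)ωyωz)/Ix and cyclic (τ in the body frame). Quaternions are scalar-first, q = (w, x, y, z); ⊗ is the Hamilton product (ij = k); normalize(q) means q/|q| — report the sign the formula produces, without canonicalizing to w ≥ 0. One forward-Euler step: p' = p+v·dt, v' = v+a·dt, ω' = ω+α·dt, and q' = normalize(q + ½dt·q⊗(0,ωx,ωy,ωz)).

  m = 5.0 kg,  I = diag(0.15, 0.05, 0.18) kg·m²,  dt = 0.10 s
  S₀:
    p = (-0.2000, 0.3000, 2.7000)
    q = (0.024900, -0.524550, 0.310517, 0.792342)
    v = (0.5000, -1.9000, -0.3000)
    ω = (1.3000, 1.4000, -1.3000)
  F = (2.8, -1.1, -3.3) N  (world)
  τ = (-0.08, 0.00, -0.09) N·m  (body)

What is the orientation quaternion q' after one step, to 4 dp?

2q̇ = q⊗(0,ω) = (1.2772358, -1.4805809, 0.3829896, -1.1704121)
q + ½dt·q⊗(0,ω), renormalized = (0.0882, -0.5946, 0.3275, 0.7290)

q' = (0.0882, -0.5946, 0.3275, 0.7290)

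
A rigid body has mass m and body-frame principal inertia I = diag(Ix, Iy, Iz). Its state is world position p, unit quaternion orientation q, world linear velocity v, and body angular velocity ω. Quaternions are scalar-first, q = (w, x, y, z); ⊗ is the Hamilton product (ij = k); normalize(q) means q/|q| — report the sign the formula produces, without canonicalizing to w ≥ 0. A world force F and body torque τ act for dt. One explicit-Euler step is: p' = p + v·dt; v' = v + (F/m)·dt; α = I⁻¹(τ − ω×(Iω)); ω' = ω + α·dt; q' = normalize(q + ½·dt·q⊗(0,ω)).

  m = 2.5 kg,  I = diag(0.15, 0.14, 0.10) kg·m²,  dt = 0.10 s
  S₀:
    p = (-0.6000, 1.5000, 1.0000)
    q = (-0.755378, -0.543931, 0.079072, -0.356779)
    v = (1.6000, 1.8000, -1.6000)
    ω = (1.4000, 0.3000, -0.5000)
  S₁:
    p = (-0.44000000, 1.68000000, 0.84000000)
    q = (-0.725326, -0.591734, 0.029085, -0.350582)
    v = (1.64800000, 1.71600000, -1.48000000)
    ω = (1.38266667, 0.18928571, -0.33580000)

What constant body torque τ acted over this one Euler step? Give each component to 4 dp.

τ = (-0.0200, -0.1900, 0.1600)

ω₁ − ω₀ = (-0.01733333, -0.11071429, 0.16420000)
I·α + gyro = (-0.0200, -0.1900, 0.1600)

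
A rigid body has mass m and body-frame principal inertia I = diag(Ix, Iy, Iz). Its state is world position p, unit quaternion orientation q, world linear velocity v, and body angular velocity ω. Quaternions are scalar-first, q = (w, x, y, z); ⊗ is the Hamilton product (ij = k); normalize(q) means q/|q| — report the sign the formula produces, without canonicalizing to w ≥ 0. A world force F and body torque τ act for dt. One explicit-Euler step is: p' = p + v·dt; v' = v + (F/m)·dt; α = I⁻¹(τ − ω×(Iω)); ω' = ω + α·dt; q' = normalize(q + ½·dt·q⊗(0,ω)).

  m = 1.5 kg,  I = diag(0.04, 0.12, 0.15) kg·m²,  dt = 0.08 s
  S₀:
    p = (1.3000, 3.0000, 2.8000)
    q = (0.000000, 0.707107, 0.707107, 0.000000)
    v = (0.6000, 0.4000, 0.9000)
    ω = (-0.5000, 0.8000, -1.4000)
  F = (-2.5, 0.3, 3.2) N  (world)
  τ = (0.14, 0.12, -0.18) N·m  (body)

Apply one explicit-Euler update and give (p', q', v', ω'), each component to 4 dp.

p' = (1.3480, 3.0320, 2.8720)
q' = (-0.0085, 0.6660, 0.7450, 0.0367)
v' = (0.4667, 0.4160, 1.0707)
ω' = (-0.1528, 0.9313, -1.4789)

precession coupling ω×(Iω) = (-0.0336, -0.0770, -0.0320)
α = I⁻¹(τ − ω×Iω) = (4.3400, 1.6417, -0.9867)
ω + α·dt = (-0.1528, 0.9313, -1.4789)
Hamilton product q⊗(0,ω) = (-0.2121321, -0.9899498, 0.9899498, 0.9192391)
q' = normalize(q + ½dt·q⊗(0,ω)) = (-0.0085, 0.6660, 0.7450, 0.0367)
p' = p + v·dt = (1.3480, 3.0320, 2.8720)
v' = v + a·dt = (0.4667, 0.4160, 1.0707)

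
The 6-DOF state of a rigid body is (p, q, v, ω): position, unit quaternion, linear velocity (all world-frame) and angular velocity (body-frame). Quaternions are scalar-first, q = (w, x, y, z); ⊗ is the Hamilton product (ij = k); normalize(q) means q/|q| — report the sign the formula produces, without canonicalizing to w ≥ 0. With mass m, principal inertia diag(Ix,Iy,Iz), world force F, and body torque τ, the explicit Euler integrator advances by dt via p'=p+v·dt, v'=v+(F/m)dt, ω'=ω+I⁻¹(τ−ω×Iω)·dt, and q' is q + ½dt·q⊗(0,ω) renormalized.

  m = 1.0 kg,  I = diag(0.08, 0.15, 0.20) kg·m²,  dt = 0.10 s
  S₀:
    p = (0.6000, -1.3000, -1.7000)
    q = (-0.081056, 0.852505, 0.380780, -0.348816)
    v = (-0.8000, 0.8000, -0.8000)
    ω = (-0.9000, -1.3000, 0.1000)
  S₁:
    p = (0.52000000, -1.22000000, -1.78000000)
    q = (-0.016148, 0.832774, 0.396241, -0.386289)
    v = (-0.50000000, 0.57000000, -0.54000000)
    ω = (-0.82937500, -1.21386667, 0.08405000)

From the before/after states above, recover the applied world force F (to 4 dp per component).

v₁ − v₀ = (0.30000000, -0.23000000, 0.26000000)
applied force F = (3.0000, -2.3000, 2.6000)

F = (3.0000, -2.3000, 2.6000)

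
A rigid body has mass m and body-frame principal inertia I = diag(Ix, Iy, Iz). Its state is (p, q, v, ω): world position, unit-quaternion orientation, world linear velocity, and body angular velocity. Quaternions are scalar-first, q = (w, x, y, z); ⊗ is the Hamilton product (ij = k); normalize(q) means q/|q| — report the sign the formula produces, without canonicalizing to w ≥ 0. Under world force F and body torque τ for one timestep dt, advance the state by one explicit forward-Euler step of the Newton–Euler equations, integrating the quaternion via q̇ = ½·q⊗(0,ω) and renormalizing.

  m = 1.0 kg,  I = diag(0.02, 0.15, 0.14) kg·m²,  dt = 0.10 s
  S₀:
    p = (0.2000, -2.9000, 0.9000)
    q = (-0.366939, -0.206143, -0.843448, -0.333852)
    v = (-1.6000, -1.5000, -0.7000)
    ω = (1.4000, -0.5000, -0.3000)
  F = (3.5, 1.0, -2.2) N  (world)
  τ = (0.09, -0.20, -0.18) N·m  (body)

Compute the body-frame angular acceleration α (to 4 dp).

α = (4.5750, -1.6693, -0.6357)

ω×(Iω) gyroscopic = (-0.0015, 0.0504, -0.0910)
(τ − ω×Iω)/I = (4.5750, -1.6693, -0.6357)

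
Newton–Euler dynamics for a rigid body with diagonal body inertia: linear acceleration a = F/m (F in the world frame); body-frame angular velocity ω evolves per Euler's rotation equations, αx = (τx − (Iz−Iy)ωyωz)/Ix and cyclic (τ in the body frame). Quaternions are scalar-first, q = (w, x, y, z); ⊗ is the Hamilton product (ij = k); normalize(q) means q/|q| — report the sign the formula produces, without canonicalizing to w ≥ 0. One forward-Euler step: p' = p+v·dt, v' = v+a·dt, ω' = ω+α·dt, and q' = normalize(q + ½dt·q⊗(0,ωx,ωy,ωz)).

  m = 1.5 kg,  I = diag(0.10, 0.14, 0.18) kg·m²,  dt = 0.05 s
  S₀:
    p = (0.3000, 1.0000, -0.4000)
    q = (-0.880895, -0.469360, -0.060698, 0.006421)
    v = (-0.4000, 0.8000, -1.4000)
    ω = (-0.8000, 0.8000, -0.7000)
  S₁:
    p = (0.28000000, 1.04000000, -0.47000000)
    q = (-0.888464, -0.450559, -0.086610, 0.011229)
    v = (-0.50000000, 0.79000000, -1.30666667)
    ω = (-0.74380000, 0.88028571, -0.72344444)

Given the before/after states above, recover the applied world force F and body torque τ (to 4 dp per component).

F = (-3.0000, -0.3000, 2.8000)
τ = (0.0900, 0.1800, -0.1100)

Δv = v₁−v₀ = (-0.10000000, -0.01000000, 0.09333333)
applied force F = (-3.0000, -0.3000, 2.8000)
rate change Δω = (0.05620000, 0.08028571, -0.02344444)
applied torque τ = (0.0900, 0.1800, -0.1100)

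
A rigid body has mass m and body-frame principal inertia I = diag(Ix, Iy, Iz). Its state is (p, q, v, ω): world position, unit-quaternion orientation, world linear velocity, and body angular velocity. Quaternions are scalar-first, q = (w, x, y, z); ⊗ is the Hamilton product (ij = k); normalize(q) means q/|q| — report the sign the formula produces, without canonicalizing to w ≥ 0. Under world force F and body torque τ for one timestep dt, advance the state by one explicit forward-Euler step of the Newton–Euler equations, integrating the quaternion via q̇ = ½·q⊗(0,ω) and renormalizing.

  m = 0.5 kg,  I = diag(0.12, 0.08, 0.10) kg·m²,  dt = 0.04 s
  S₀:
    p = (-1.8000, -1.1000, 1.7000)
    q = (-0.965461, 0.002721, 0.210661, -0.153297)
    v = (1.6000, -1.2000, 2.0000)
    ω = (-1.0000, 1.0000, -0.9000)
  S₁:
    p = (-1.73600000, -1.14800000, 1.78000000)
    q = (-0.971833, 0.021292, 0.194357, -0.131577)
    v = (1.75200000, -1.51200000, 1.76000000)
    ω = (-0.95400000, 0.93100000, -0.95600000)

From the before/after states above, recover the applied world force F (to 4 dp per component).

F = (1.9000, -3.9000, -3.0000)

Δv = v₁−v₀ = (0.15200000, -0.31200000, -0.24000000)
m·(v₁−v₀)/dt = (1.9000, -3.9000, -3.0000)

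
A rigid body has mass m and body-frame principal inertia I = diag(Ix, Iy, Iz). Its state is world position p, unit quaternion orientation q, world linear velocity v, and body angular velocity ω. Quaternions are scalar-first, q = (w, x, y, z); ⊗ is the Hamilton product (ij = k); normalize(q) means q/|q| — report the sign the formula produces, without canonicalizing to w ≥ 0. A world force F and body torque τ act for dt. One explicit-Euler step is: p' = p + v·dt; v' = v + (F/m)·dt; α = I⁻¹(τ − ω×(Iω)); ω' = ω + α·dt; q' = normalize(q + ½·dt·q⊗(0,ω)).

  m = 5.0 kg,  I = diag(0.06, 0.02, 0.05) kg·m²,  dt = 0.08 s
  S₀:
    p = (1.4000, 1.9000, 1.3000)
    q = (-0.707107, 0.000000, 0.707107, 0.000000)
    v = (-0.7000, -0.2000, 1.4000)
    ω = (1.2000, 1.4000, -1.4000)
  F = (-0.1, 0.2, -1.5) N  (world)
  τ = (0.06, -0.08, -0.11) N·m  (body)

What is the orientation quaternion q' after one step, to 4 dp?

2q̇ = q⊗(0,ω) = (-0.9899498, -1.8384782, -0.9899498, 0.1414214)
updated quaternion q' = (-0.7435, -0.0732, 0.6647, 0.0056)

q' = (-0.7435, -0.0732, 0.6647, 0.0056)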